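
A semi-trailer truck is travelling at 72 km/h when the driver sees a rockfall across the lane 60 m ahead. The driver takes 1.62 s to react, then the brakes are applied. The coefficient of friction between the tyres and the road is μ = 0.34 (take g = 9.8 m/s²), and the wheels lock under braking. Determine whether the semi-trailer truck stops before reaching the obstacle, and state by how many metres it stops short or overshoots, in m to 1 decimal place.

72 km/h ÷ 3.6 = 20.0000 m/s.
a = μg = 0.34 × 9.8 = 3.332 m/s².
Reaction distance = 20.0000 × 1.62 = 32.400 m.
Braking distance = v²/(2a) = 400.000 / 6.664 = 60.024 m.
Total stopping distance = 32.400 + 60.024 = 92.424 m, vs 60 m available — it cannot stop in time and overshoots by 92.424 − 60 = 32.424 m.

No — it overshoots by 32.4 m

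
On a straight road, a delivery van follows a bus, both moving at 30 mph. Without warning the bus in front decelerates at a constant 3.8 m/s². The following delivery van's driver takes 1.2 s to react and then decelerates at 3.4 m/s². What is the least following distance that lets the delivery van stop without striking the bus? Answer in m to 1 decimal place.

Minimum gap ≈ 18.9 m

30 mph × 0.44704 = 13.4112 m/s.
Leader travels v²/(2a_L) = 179.860 / 7.600 = 23.666 m before stopping.
Follower covers v·t_r = 13.4112 × 1.2 = 16.093 m while reacting, then v²/(2a_F) = 179.860 / 6.800 = 26.450 m while braking, for a total of 16.093 + 26.450 = 42.543 m.
Since a_F ≤ a_L and the follower starts braking later, the follower is never slower than the leader, so the closest approach is when both have stopped.
Minimum gap = 42.543 − 23.666 = 18.877 m.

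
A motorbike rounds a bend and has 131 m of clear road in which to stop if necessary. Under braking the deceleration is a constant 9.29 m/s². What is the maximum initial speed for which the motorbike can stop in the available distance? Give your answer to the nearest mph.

v²/(2a) = d ⇒ v = √(2 × 9.290 × 131) = √2433.98 = 49.3354 m/s.
49.3354 m/s ÷ 0.44704 = 110.360 mph.

Maximum speed ≈ 110 mph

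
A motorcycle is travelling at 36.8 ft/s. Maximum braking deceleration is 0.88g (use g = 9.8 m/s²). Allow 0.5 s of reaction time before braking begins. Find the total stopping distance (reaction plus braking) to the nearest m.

Total stopping distance ≈ 13 m

36.8 ft/s × 0.3048 = 11.2166 m/s.
a = 0.88 × 9.8 = 8.624 m/s².
Reaction distance = v·t_r = 11.2166 × 0.5 = 5.608 m.
Braking distance = v²/(2a) = 11.2166² / (2 × 8.624) = 125.812 / 17.248 = 7.294 m.
Total = 5.608 + 7.294 = 12.902 m.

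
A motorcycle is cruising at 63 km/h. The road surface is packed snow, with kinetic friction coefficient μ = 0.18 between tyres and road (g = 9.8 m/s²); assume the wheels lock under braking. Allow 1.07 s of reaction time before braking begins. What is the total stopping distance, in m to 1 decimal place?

63 km/h ÷ 3.6 = 17.5000 m/s.
a = μg = 0.18 × 9.8 = 1.764 m/s².
Reaction distance = v·t_r = 17.5000 × 1.07 = 18.725 m.
Braking distance = v²/(2a) = 17.5000² / (2 × 1.764) = 306.250 / 3.528 = 86.806 m.
Total = 18.725 + 86.806 = 105.531 m.

Total stopping distance ≈ 105.5 m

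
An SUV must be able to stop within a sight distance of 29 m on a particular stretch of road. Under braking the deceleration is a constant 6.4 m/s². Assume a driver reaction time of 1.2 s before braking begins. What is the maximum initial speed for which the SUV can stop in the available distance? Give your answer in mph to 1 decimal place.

Maximum speed ≈ 29.2 mph

Stopping distance: v·t_r + v²/(2a) = 29 with t_r = 1.2 s and a = 6.400 m/s².
So v² + 15.360 v − 371.20 = 0.
Positive root: v = −a·t_r + √((a·t_r)² + 2a·d) = −7.680 + √(58.982 + 371.20) = 13.0608 m/s.
13.0608 m/s ÷ 0.44704 = 29.216 mph.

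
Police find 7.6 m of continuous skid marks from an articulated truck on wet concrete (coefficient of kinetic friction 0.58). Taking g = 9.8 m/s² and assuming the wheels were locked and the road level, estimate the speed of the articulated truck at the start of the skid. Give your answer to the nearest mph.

Initial speed ≈ 21 mph

Deceleration a = μg = 0.58 × 9.8 = 5.684 m/s².
v = √(2a·d) = √(2 × 5.684 × 7.6) = √86.397 = 9.2950 m/s.
= 9.2950 ÷ 0.44704 = 20.792 mph.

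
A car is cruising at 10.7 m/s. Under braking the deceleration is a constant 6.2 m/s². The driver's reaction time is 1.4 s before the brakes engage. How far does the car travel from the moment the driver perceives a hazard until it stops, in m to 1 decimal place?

Total stopping distance ≈ 24.2 m

Reaction distance = v·t_r = 10.7000 × 1.4 = 14.980 m.
Braking distance = v²/(2a) = 10.7000² / (2 × 6.200) = 114.490 / 12.400 = 9.233 m.
Total = 14.980 + 9.233 = 24.213 m.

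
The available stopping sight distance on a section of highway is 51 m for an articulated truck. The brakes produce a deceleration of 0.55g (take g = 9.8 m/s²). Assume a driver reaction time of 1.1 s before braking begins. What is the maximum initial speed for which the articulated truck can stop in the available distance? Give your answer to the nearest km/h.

a = 0.55 × 9.8 = 5.390 m/s².
Stopping distance: v·t_r + v²/(2a) = 51 with t_r = 1.1 s and a = 5.390 m/s².
So v² + 11.858 v − 549.78 = 0.
Positive root: v = −a·t_r + √((a·t_r)² + 2a·d) = −5.929 + √(35.153 + 549.78) = 18.2564 m/s.
18.2564 m/s × 3.6 = 65.723 km/h.

Maximum speed ≈ 66 km/h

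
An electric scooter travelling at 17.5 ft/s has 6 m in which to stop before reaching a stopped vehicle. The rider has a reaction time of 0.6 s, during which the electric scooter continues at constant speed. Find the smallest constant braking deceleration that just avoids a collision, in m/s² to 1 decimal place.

17.5 ft/s × 0.3048 = 5.3340 m/s.
Distance covered during reaction = 5.3340 × 0.6 = 3.200 m.
Distance available for braking: 6 − 3.200 = 2.800 m.
v² = 2a·d ⇒ a = v²/(2d) = 5.3340² / (2 × 2.800) = 28.452 / 5.600 = 5.0807 m/s².

Required deceleration ≈ 5.1 m/s²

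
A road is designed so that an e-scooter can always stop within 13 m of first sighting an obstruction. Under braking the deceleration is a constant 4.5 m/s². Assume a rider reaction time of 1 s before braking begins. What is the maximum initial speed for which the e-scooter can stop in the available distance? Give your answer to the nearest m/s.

Maximum speed ≈ 7 m/s

Stopping distance: v·t_r + v²/(2a) = 13 with t_r = 1 s and a = 4.500 m/s².
So v² + 9.000 v − 117.00 = 0.
Positive root: v = −a·t_r + √((a·t_r)² + 2a·d) = −4.500 + √(20.250 + 117.00) = 7.2154 m/s.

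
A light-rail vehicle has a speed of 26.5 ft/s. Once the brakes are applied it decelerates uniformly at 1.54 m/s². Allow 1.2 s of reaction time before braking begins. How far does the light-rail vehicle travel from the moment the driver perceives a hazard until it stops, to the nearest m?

Total stopping distance ≈ 31 m

26.5 ft/s × 0.3048 = 8.0772 m/s.
Reaction distance = v·t_r = 8.0772 × 1.2 = 9.693 m.
Braking distance = v²/(2a) = 8.0772² / (2 × 1.540) = 65.241 / 3.080 = 21.182 m.
Total = 9.693 + 21.182 = 30.875 m.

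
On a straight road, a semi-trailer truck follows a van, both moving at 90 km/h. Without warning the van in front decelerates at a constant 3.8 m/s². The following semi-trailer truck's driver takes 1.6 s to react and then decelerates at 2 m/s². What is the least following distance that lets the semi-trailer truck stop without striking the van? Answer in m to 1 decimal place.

90 km/h ÷ 3.6 = 25.0000 m/s.
Leader travels v²/(2a_L) = 625.000 / 7.600 = 82.237 m before stopping.
Follower covers v·t_r = 25.0000 × 1.6 = 40.000 m while reacting, then v²/(2a_F) = 625.000 / 4.000 = 156.250 m while braking, for a total of 40.000 + 156.250 = 196.250 m.
Since a_F ≤ a_L and the follower starts braking later, the follower is never slower than the leader, so the closest approach is when both have stopped.
Minimum gap = 196.250 − 82.237 = 114.013 m.

Minimum gap ≈ 114.0 m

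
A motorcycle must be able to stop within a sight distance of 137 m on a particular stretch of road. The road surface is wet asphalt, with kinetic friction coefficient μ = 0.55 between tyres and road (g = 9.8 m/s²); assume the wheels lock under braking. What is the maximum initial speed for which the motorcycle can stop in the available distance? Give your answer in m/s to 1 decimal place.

a = μg = 0.55 × 9.8 = 5.390 m/s².
v²/(2a) = d ⇒ v = √(2 × 5.390 × 137) = √1476.86 = 38.4299 m/s.

Maximum speed ≈ 38.4 m/s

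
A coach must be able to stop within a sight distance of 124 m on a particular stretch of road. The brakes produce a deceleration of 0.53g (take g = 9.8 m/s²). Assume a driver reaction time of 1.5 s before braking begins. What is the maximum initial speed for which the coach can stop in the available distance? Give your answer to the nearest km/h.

Maximum speed ≈ 104 km/h

a = 0.53 × 9.8 = 5.194 m/s².
Stopping distance: v·t_r + v²/(2a) = 124 with t_r = 1.5 s and a = 5.194 m/s².
So v² + 15.582 v − 1288.11 = 0.
Positive root: v = −a·t_r + √((a·t_r)² + 2a·d) = −7.791 + √(60.700 + 1288.11) = 28.9351 m/s.
28.9351 m/s × 3.6 = 104.166 km/h.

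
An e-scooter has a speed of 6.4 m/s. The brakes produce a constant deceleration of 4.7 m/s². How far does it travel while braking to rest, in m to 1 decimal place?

Braking distance = v²/(2a) = 6.4000² / (2 × 4.700) = 40.960 / 9.400 = 4.357 m.

Braking distance ≈ 4.4 m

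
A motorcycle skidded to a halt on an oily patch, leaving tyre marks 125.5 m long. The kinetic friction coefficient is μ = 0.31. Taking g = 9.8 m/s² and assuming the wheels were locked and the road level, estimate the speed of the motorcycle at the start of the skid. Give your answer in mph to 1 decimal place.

Deceleration a = μg = 0.31 × 9.8 = 3.038 m/s².
v = √(2a·d) = √(2 × 3.038 × 125.5) = √762.538 = 27.6141 m/s.
= 27.6141 ÷ 0.44704 = 61.771 mph.

Initial speed ≈ 61.8 mph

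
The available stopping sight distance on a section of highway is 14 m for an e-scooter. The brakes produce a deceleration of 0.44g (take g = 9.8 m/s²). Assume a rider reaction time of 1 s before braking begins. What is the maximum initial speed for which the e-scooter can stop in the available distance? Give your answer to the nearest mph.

a = 0.44 × 9.8 = 4.312 m/s².
Stopping distance: v·t_r + v²/(2a) = 14 with t_r = 1 s and a = 4.312 m/s².
So v² + 8.624 v − 120.74 = 0.
Positive root: v = −a·t_r + √((a·t_r)² + 2a·d) = −4.312 + √(18.593 + 120.74) = 7.4919 m/s.
7.4919 m/s ÷ 0.44704 = 16.759 mph.

Maximum speed ≈ 17 mph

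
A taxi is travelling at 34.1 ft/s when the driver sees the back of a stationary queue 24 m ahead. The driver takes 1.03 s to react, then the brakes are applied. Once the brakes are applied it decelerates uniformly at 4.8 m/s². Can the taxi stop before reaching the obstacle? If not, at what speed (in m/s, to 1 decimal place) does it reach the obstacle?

34.1 ft/s × 0.3048 = 10.3937 m/s.
Reaction distance = 10.3937 × 1.03 = 10.706 m.
Braking distance = v²/(2a) = 108.029 / 9.600 = 11.253 m.
Total stopping distance = 10.706 + 11.253 = 21.959 m, vs 24 m available — it stops with 24 − 21.959 = 2.041 m to spare.

Yes — it stops about 2.0 m short of the obstacle, so it never reaches it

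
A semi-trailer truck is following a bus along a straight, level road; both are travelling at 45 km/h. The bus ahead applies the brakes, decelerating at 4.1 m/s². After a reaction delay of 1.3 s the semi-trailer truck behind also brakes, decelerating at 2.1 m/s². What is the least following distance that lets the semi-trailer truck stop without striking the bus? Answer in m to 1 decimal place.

45 km/h ÷ 3.6 = 12.5000 m/s.
Leader travels v²/(2a_L) = 156.250 / 8.200 = 19.055 m before stopping.
Follower covers v·t_r = 12.5000 × 1.3 = 16.250 m while reacting, then v²/(2a_F) = 156.250 / 4.200 = 37.202 m while braking, for a total of 16.250 + 37.202 = 53.452 m.
Since a_F ≤ a_L and the follower starts braking later, the follower is never slower than the leader, so the closest approach is when both have stopped.
Minimum gap = 53.452 − 19.055 = 34.397 m.

Minimum gap ≈ 34.4 m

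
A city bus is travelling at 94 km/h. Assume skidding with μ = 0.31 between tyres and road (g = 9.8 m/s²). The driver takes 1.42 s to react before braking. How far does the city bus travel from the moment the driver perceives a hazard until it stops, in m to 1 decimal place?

Total stopping distance ≈ 149.3 m

94 km/h ÷ 3.6 = 26.1111 m/s.
a = μg = 0.31 × 9.8 = 3.038 m/s².
Reaction distance = v·t_r = 26.1111 × 1.42 = 37.078 m.
Braking distance = v²/(2a) = 26.1111² / (2 × 3.038) = 681.790 / 6.076 = 112.210 m.
Total = 37.078 + 112.210 = 149.288 m.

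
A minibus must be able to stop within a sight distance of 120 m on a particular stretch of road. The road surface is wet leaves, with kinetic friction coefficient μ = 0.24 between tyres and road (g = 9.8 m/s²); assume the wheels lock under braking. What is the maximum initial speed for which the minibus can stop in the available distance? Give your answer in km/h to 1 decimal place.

a = μg = 0.24 × 9.8 = 2.352 m/s².
v²/(2a) = d ⇒ v = √(2 × 2.352 × 120) = √564.48 = 23.7588 m/s.
23.7588 m/s × 3.6 = 85.532 km/h.

Maximum speed ≈ 85.5 km/h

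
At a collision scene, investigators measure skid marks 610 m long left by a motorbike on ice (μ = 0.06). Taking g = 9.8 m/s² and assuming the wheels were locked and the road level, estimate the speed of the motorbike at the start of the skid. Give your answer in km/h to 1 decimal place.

Initial speed ≈ 96.4 km/h

Deceleration a = μg = 0.06 × 9.8 = 0.588 m/s².
v = √(2a·d) = √(2 × 0.588 × 610) = √717.360 = 26.7836 m/s.
= 26.7836 × 3.6 = 96.421 km/h.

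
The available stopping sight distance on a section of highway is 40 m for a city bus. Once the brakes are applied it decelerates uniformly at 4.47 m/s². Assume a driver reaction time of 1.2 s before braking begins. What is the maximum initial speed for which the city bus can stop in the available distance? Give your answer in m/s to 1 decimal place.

Stopping distance: v·t_r + v²/(2a) = 40 with t_r = 1.2 s and a = 4.470 m/s².
So v² + 10.728 v − 357.60 = 0.
Positive root: v = −a·t_r + √((a·t_r)² + 2a·d) = −5.364 + √(28.772 + 357.60) = 14.2923 m/s.

Maximum speed ≈ 14.3 m/s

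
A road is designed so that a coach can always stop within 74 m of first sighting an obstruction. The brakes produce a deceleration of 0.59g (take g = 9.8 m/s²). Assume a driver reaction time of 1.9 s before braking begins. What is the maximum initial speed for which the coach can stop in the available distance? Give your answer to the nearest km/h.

Maximum speed ≈ 73 km/h

a = 0.59 × 9.8 = 5.782 m/s².
Stopping distance: v·t_r + v²/(2a) = 74 with t_r = 1.9 s and a = 5.782 m/s².
So v² + 21.972 v − 855.74 = 0.
Positive root: v = −a·t_r + √((a·t_r)² + 2a·d) = −10.986 + √(120.692 + 855.74) = 20.2619 m/s.
20.2619 m/s × 3.6 = 72.943 km/h.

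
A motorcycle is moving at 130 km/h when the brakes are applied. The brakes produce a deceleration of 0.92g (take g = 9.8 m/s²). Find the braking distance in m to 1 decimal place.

130 km/h ÷ 3.6 = 36.1111 m/s.
a = 0.92 × 9.8 = 9.016 m/s².
Braking distance = v²/(2a) = 36.1111² / (2 × 9.016) = 1304.012 / 18.032 = 72.317 m.

Braking distance ≈ 72.3 m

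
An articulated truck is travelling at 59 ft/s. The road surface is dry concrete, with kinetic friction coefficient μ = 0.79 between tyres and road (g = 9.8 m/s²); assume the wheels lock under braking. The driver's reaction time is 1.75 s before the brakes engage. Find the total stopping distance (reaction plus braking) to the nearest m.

Total stopping distance ≈ 52 m

59 ft/s × 0.3048 = 17.9832 m/s.
a = μg = 0.79 × 9.8 = 7.742 m/s².
Reaction distance = v·t_r = 17.9832 × 1.75 = 31.471 m.
Braking distance = v²/(2a) = 17.9832² / (2 × 7.742) = 323.395 / 15.484 = 20.886 m.
Total = 31.471 + 20.886 = 52.357 m.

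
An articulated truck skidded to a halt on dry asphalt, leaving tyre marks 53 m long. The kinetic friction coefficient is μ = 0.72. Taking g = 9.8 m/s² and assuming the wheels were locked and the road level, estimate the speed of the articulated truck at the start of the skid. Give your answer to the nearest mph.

Deceleration a = μg = 0.72 × 9.8 = 7.056 m/s².
v = √(2a·d) = √(2 × 7.056 × 53) = √747.936 = 27.3484 m/s.
= 27.3484 ÷ 0.44704 = 61.177 mph.

Initial speed ≈ 61 mph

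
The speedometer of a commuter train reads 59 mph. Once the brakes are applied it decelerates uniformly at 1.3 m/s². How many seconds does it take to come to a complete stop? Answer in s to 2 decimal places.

Braking time ≈ 20.29 s

59 mph × 0.44704 = 26.3754 m/s.
Braking time = v/a = 26.3754 / 1.300 = 20.289 s.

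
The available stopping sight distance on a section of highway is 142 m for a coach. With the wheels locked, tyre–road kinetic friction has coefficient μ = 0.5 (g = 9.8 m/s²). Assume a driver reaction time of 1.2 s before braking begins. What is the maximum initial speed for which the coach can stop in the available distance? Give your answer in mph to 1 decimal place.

a = μg = 0.5 × 9.8 = 4.900 m/s².
Stopping distance: v·t_r + v²/(2a) = 142 with t_r = 1.2 s and a = 4.900 m/s².
So v² + 11.760 v − 1391.60 = 0.
Positive root: v = −a·t_r + √((a·t_r)² + 2a·d) = −5.880 + √(34.574 + 1391.60) = 31.8847 m/s.
31.8847 m/s ÷ 0.44704 = 71.324 mph.

Maximum speed ≈ 71.3 mph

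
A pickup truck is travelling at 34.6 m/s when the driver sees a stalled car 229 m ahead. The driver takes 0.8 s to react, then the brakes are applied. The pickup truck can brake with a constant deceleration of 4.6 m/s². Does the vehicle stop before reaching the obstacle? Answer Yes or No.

Yes

Reaction distance = 34.6000 × 0.8 = 27.680 m.
Braking distance = v²/(2a) = 1197.160 / 9.200 = 130.126 m.
Total stopping distance = 27.680 + 130.126 = 157.806 m, vs 229 m available — it stops with 229 − 157.806 = 71.194 m to spare.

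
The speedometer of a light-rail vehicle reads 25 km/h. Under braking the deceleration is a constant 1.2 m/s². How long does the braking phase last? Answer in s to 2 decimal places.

25 km/h ÷ 3.6 = 6.9444 m/s.
Braking time = v/a = 6.9444 / 1.200 = 5.787 s.

Braking time ≈ 5.79 s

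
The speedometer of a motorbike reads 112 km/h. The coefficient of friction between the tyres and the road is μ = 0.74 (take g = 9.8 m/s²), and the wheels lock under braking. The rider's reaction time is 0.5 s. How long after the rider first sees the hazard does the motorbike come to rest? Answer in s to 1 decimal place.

112 km/h ÷ 3.6 = 31.1111 m/s.
a = μg = 0.74 × 9.8 = 7.252 m/s².
Braking time = v/a = 31.1111 / 7.252 = 4.290 s.
Total = 0.5 + 4.290 = 4.790 s.

Total time ≈ 4.8 s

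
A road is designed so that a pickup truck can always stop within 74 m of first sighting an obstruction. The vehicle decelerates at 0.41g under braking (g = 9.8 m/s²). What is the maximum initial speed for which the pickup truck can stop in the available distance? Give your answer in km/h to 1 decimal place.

a = 0.41 × 9.8 = 4.018 m/s².
v²/(2a) = d ⇒ v = √(2 × 4.018 × 74) = √594.66 = 24.3857 m/s.
24.3857 m/s × 3.6 = 87.789 km/h.

Maximum speed ≈ 87.8 km/h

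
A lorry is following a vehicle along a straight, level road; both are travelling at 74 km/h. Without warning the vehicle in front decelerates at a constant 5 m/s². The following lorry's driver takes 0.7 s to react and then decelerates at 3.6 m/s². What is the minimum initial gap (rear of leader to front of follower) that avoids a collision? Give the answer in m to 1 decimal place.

Minimum gap ≈ 30.8 m

74 km/h ÷ 3.6 = 20.5556 m/s.
Leader travels v²/(2a_L) = 422.533 / 10.000 = 42.253 m before stopping.
Follower covers v·t_r = 20.5556 × 0.7 = 14.389 m while reacting, then v²/(2a_F) = 422.533 / 7.200 = 58.685 m while braking, for a total of 14.389 + 58.685 = 73.074 m.
Since a_F ≤ a_L and the follower starts braking later, the follower is never slower than the leader, so the closest approach is when both have stopped.
Minimum gap = 73.074 − 42.253 = 30.821 m.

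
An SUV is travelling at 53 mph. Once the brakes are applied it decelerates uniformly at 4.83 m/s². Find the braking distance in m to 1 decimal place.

Braking distance ≈ 58.1 m

53 mph × 0.44704 = 23.6931 m/s.
Braking distance = v²/(2a) = 23.6931² / (2 × 4.830) = 561.363 / 9.660 = 58.112 m.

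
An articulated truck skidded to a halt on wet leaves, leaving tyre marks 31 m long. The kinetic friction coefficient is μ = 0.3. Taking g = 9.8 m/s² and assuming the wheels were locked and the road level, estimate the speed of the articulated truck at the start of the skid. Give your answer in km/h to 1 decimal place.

Initial speed ≈ 48.6 km/h

Deceleration a = μg = 0.3 × 9.8 = 2.940 m/s².
v = √(2a·d) = √(2 × 2.940 × 31) = √182.280 = 13.5011 m/s.
= 13.5011 × 3.6 = 48.604 km/h.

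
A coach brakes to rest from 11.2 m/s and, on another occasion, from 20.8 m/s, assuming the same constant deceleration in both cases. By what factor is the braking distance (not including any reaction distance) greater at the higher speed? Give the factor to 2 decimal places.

Braking distance d = v²/(2a), so with a fixed, d ∝ v².
Factor = (20.8/11.2)² = 1.8571² = 3.4488.

Factor ≈ 3.45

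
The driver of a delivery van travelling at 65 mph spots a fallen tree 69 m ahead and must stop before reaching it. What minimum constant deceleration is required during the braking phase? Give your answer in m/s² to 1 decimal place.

Required deceleration ≈ 6.1 m/s²

65 mph × 0.44704 = 29.0576 m/s.
v² = 2a·d ⇒ a = v²/(2d) = 29.0576² / (2 × 69.000) = 844.344 / 138.000 = 6.1184 m/s².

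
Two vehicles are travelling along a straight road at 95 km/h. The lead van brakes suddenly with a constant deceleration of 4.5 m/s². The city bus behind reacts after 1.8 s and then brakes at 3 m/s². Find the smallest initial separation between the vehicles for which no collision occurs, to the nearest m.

Minimum gap ≈ 86 m

95 km/h ÷ 3.6 = 26.3889 m/s.
Leader travels v²/(2a_L) = 696.374 / 9.000 = 77.375 m before stopping.
Follower covers v·t_r = 26.3889 × 1.8 = 47.500 m while reacting, then v²/(2a_F) = 696.374 / 6.000 = 116.062 m while braking, for a total of 47.500 + 116.062 = 163.562 m.
Since a_F ≤ a_L and the follower starts braking later, the follower is never slower than the leader, so the closest approach is when both have stopped.
Minimum gap = 163.562 − 77.375 = 86.187 m.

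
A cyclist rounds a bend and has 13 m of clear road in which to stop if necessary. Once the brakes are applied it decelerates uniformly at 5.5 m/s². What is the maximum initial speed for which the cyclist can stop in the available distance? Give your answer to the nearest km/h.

Maximum speed ≈ 43 km/h

v²/(2a) = d ⇒ v = √(2 × 5.500 × 13) = √143.00 = 11.9583 m/s.
11.9583 m/s × 3.6 = 43.050 km/h.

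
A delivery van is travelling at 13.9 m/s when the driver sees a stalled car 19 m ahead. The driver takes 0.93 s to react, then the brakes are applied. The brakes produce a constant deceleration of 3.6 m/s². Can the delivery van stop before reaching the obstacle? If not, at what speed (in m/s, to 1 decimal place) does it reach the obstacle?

No — it strikes the obstacle at 12.2 m/s

Reaction distance = 13.9000 × 0.93 = 12.927 m.
Braking distance needed to stop: v²/(2a) = 193.210 / 7.200 = 26.835 m, so total needed = 12.927 + 26.835 = 39.762 m > 19 m — it cannot stop.
Distance remaining when braking begins: 19 − 12.927 = 6.073 m.
v² = v₀² − 2a·d = 193.210 − 2 × 3.600 × 6.073 = 149.484 m²/s².
v = √149.484 = 12.226 m/s.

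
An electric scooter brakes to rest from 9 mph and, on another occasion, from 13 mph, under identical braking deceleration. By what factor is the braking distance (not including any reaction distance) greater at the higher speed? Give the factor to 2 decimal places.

Braking distance d = v²/(2a), so with a fixed, d ∝ v².
Factor = (13/9)² = 1.4444² = 2.0863.

Factor ≈ 2.09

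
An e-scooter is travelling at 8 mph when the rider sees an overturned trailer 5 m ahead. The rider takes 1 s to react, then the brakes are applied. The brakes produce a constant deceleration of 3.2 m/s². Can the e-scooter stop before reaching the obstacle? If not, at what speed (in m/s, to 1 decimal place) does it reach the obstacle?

8 mph × 0.44704 = 3.5763 m/s.
Reaction distance = 3.5763 × 1 = 3.576 m.
Braking distance needed to stop: v²/(2a) = 12.790 / 6.400 = 1.998 m, so total needed = 3.576 + 1.998 = 5.574 m > 5 m — it cannot stop.
Distance remaining when braking begins: 5 − 3.576 = 1.424 m.
v² = v₀² − 2a·d = 12.790 − 2 × 3.200 × 1.424 = 3.676 m²/s².
v = √3.676 = 1.917 m/s.

No — it strikes the obstacle at 1.9 m/s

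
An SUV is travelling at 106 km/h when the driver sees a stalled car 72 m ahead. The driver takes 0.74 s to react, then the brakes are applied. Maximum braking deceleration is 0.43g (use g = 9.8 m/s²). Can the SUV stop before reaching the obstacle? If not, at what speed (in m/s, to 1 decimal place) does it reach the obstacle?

No — it strikes the obstacle at 21.1 m/s

106 km/h ÷ 3.6 = 29.4444 m/s.
a = 0.43 × 9.8 = 4.214 m/s².
Reaction distance = 29.4444 × 0.74 = 21.789 m.
Braking distance needed to stop: v²/(2a) = 866.973 / 8.428 = 102.868 m, so total needed = 21.789 + 102.868 = 124.657 m > 72 m — it cannot stop.
Distance remaining when braking begins: 72 − 21.789 = 50.211 m.
v² = v₀² − 2a·d = 866.973 − 2 × 4.214 × 50.211 = 443.795 m²/s².
v = √443.795 = 21.066 m/s.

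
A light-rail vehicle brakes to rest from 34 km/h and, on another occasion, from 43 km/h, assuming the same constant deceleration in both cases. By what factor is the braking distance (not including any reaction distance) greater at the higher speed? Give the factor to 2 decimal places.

Factor ≈ 1.60

Braking distance d = v²/(2a), so with a fixed, d ∝ v².
Factor = (43/34)² = 1.2647² = 1.5995.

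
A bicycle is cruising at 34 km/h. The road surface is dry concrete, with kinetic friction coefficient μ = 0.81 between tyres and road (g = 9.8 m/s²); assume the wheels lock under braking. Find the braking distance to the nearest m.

34 km/h ÷ 3.6 = 9.4444 m/s.
a = μg = 0.81 × 9.8 = 7.938 m/s².
Braking distance = v²/(2a) = 9.4444² / (2 × 7.938) = 89.197 / 15.876 = 5.618 m.

Braking distance ≈ 6 m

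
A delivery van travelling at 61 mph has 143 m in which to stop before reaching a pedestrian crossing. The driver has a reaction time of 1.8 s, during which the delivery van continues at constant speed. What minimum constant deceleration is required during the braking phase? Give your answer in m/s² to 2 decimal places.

Required deceleration ≈ 3.96 m/s²

61 mph × 0.44704 = 27.2694 m/s.
Distance covered during reaction = 27.2694 × 1.8 = 49.085 m.
Distance available for braking: 143 − 49.085 = 93.915 m.
v² = 2a·d ⇒ a = v²/(2d) = 27.2694² / (2 × 93.915) = 743.620 / 187.830 = 3.9590 m/s².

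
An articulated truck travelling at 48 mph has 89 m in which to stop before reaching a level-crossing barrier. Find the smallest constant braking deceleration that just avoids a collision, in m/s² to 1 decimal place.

48 mph × 0.44704 = 21.4579 m/s.
v² = 2a·d ⇒ a = v²/(2d) = 21.4579² / (2 × 89.000) = 460.441 / 178.000 = 2.5867 m/s².

Required deceleration ≈ 2.6 m/s²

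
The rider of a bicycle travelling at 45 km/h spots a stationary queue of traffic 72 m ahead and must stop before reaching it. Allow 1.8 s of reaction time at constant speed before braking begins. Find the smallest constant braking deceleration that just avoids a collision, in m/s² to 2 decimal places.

Required deceleration ≈ 1.58 m/s²

45 km/h ÷ 3.6 = 12.5000 m/s.
Distance covered during reaction = 12.5000 × 1.8 = 22.500 m.
Distance available for braking: 72 − 22.500 = 49.500 m.
v² = 2a·d ⇒ a = v²/(2d) = 12.5000² / (2 × 49.500) = 156.250 / 99.000 = 1.5783 m/s².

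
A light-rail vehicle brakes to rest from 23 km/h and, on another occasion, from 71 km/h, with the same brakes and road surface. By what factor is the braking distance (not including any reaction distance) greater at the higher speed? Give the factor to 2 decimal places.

Braking distance d = v²/(2a), so with a fixed, d ∝ v².
Factor = (71/23)² = 3.0870² = 9.5296.

Factor ≈ 9.53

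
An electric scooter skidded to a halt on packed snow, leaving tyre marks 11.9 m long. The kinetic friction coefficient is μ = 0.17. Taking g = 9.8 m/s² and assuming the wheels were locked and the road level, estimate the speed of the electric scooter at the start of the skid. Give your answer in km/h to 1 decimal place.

Initial speed ≈ 22.7 km/h

Deceleration a = μg = 0.17 × 9.8 = 1.666 m/s².
v = √(2a·d) = √(2 × 1.666 × 11.9) = √39.651 = 6.2969 m/s.
= 6.2969 × 3.6 = 22.669 km/h.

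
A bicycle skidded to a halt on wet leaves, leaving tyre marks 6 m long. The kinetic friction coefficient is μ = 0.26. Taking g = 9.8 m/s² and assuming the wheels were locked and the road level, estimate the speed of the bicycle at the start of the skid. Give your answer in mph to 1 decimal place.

Deceleration a = μg = 0.26 × 9.8 = 2.548 m/s².
v = √(2a·d) = √(2 × 2.548 × 6) = √30.576 = 5.5296 m/s.
= 5.5296 ÷ 0.44704 = 12.369 mph.

Initial speed ≈ 12.4 mph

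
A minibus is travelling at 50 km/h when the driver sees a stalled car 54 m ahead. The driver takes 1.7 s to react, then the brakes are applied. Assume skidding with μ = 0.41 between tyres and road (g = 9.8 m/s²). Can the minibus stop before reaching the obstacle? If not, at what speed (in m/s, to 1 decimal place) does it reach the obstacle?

Yes — it stops about 6.4 m short of the obstacle, so it never reaches it

50 km/h ÷ 3.6 = 13.8889 m/s.
a = μg = 0.41 × 9.8 = 4.018 m/s².
Reaction distance = 13.8889 × 1.7 = 23.611 m.
Braking distance = v²/(2a) = 192.902 / 8.036 = 24.005 m.
Total stopping distance = 23.611 + 24.005 = 47.616 m, vs 54 m available — it stops with 54 − 47.616 = 6.384 m to spare.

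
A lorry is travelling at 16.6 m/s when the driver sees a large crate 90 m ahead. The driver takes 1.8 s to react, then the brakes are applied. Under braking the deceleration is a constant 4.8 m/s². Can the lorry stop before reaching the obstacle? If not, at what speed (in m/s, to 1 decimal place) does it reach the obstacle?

Yes — it stops about 31.4 m short of the obstacle, so it never reaches it

Reaction distance = 16.6000 × 1.8 = 29.880 m.
Braking distance = v²/(2a) = 275.560 / 9.600 = 28.704 m.
Total stopping distance = 29.880 + 28.704 = 58.584 m, vs 90 m available — it stops with 90 − 58.584 = 31.416 m to spare.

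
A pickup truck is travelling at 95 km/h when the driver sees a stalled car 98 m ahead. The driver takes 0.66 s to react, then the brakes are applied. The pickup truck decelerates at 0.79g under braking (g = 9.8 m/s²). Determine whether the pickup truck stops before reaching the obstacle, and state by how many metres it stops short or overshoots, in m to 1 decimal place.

Yes — it stops 35.6 m short of the obstacle

95 km/h ÷ 3.6 = 26.3889 m/s.
a = 0.79 × 9.8 = 7.742 m/s².
Reaction distance = 26.3889 × 0.66 = 17.417 m.
Braking distance = v²/(2a) = 696.374 / 15.484 = 44.974 m.
Total stopping distance = 17.417 + 44.974 = 62.391 m, vs 98 m available — it stops with 98 − 62.391 = 35.609 m to spare.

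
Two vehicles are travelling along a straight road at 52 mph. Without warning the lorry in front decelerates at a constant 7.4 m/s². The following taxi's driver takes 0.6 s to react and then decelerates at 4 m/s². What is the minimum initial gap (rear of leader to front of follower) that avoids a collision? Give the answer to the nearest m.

Minimum gap ≈ 45 m

52 mph × 0.44704 = 23.2461 m/s.
Leader travels v²/(2a_L) = 540.381 / 14.800 = 36.512 m before stopping.
Follower covers v·t_r = 23.2461 × 0.6 = 13.948 m while reacting, then v²/(2a_F) = 540.381 / 8.000 = 67.548 m while braking, for a total of 13.948 + 67.548 = 81.496 m.
Since a_F ≤ a_L and the follower starts braking later, the follower is never slower than the leader, so the closest approach is when both have stopped.
Minimum gap = 81.496 − 36.512 = 44.984 m.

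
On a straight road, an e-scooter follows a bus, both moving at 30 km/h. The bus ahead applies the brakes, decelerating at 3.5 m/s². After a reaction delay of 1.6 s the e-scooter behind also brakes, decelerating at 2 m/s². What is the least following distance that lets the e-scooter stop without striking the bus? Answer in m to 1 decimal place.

30 km/h ÷ 3.6 = 8.3333 m/s.
Leader travels v²/(2a_L) = 69.444 / 7.000 = 9.921 m before stopping.
Follower covers v·t_r = 8.3333 × 1.6 = 13.333 m while reacting, then v²/(2a_F) = 69.444 / 4.000 = 17.361 m while braking, for a total of 13.333 + 17.361 = 30.694 m.
Since a_F ≤ a_L and the follower starts braking later, the follower is never slower than the leader, so the closest approach is when both have stopped.
Minimum gap = 30.694 − 9.921 = 20.773 m.

Minimum gap ≈ 20.8 m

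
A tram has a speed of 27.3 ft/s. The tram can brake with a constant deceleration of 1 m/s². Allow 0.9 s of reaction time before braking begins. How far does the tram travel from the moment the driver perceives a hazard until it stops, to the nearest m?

Total stopping distance ≈ 42 m

27.3 ft/s × 0.3048 = 8.3210 m/s.
Reaction distance = v·t_r = 8.3210 × 0.9 = 7.489 m.
Braking distance = v²/(2a) = 8.3210² / (2 × 1.000) = 69.239 / 2.000 = 34.620 m.
Total = 7.489 + 34.620 = 42.109 m.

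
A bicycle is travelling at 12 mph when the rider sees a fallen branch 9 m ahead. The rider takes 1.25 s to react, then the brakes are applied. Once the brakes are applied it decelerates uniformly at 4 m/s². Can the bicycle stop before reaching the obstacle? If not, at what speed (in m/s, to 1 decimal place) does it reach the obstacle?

12 mph × 0.44704 = 5.3645 m/s.
Reaction distance = 5.3645 × 1.25 = 6.706 m.
Braking distance needed to stop: v²/(2a) = 28.778 / 8.000 = 3.597 m, so total needed = 6.706 + 3.597 = 10.303 m > 9 m — it cannot stop.
Distance remaining when braking begins: 9 − 6.706 = 2.294 m.
v² = v₀² − 2a·d = 28.778 − 2 × 4.000 × 2.294 = 10.426 m²/s².
v = √10.426 = 3.229 m/s.

No — it strikes the obstacle at 3.2 m/s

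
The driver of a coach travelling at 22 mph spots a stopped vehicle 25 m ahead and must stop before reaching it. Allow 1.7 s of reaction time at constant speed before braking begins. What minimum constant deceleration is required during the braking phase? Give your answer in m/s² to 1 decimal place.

Required deceleration ≈ 5.8 m/s²

22 mph × 0.44704 = 9.8349 m/s.
Distance covered during reaction = 9.8349 × 1.7 = 16.719 m.
Distance available for braking: 25 − 16.719 = 8.281 m.
v² = 2a·d ⇒ a = v²/(2d) = 9.8349² / (2 × 8.281) = 96.725 / 16.562 = 5.8402 m/s².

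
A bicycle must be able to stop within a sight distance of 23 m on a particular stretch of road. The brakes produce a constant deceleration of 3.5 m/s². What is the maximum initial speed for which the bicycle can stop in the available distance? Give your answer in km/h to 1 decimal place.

Maximum speed ≈ 45.7 km/h

v²/(2a) = d ⇒ v = √(2 × 3.500 × 23) = √161.00 = 12.6886 m/s.
12.6886 m/s × 3.6 = 45.679 km/h.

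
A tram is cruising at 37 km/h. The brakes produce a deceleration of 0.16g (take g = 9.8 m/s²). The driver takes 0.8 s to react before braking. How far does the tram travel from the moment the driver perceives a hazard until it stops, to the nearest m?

Total stopping distance ≈ 42 m

37 km/h ÷ 3.6 = 10.2778 m/s.
a = 0.16 × 9.8 = 1.568 m/s².
Reaction distance = v·t_r = 10.2778 × 0.8 = 8.222 m.
Braking distance = v²/(2a) = 10.2778² / (2 × 1.568) = 105.633 / 3.136 = 33.684 m.
Total = 8.222 + 33.684 = 41.906 m.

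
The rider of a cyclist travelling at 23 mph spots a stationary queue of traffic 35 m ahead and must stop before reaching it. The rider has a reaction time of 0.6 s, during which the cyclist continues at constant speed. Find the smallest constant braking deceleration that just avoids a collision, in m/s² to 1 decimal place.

23 mph × 0.44704 = 10.2819 m/s.
Distance covered during reaction = 10.2819 × 0.6 = 6.169 m.
Distance available for braking: 35 − 6.169 = 28.831 m.
v² = 2a·d ⇒ a = v²/(2d) = 10.2819² / (2 × 28.831) = 105.717 / 57.662 = 1.8334 m/s².

Required deceleration ≈ 1.8 m/s²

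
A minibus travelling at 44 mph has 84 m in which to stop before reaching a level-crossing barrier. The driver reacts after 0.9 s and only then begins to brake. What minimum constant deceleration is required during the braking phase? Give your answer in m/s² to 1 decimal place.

Required deceleration ≈ 2.9 m/s²

44 mph × 0.44704 = 19.6698 m/s.
Distance covered during reaction = 19.6698 × 0.9 = 17.703 m.
Distance available for braking: 84 − 17.703 = 66.297 m.
v² = 2a·d ⇒ a = v²/(2d) = 19.6698² / (2 × 66.297) = 386.901 / 132.594 = 2.9179 m/s².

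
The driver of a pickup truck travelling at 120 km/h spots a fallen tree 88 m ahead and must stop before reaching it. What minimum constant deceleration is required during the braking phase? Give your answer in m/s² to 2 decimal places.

Required deceleration ≈ 6.31 m/s²

120 km/h ÷ 3.6 = 33.3333 m/s.
v² = 2a·d ⇒ a = v²/(2d) = 33.3333² / (2 × 88.000) = 1111.109 / 176.000 = 6.3131 m/s².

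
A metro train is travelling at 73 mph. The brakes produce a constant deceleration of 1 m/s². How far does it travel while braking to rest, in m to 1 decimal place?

Braking distance ≈ 532.5 m

73 mph × 0.44704 = 32.6339 m/s.
Braking distance = v²/(2a) = 32.6339² / (2 × 1.000) = 1064.971 / 2.000 = 532.486 m.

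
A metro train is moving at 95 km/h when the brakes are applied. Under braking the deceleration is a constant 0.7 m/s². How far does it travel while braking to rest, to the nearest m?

95 km/h ÷ 3.6 = 26.3889 m/s.
Braking distance = v²/(2a) = 26.3889² / (2 × 0.700) = 696.374 / 1.400 = 497.410 m.

Braking distance ≈ 497 m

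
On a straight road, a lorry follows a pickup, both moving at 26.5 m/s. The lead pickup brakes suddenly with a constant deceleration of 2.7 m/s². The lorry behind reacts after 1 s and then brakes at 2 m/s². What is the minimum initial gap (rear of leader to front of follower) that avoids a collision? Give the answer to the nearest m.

Leader travels v²/(2a_L) = 702.250 / 5.400 = 130.046 m before stopping.
Follower covers v·t_r = 26.5000 × 1 = 26.500 m while reacting, then v²/(2a_F) = 702.250 / 4.000 = 175.562 m while braking, for a total of 26.500 + 175.562 = 202.062 m.
Since a_F ≤ a_L and the follower starts braking later, the follower is never slower than the leader, so the closest approach is when both have stopped.
Minimum gap = 202.062 − 130.046 = 72.016 m.

Minimum gap ≈ 72 m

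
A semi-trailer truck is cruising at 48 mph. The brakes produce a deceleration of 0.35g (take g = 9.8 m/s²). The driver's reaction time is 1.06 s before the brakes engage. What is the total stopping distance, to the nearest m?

48 mph × 0.44704 = 21.4579 m/s.
a = 0.35 × 9.8 = 3.430 m/s².
Reaction distance = v·t_r = 21.4579 × 1.06 = 22.745 m.
Braking distance = v²/(2a) = 21.4579² / (2 × 3.430) = 460.441 / 6.860 = 67.120 m.
Total = 22.745 + 67.120 = 89.865 m.

Total stopping distance ≈ 90 m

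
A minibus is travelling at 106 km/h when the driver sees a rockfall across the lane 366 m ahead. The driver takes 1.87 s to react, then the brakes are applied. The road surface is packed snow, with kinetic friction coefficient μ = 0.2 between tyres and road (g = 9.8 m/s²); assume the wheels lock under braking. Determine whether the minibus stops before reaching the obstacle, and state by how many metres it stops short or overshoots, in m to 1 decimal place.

Yes — it stops 89.8 m short of the obstacle

106 km/h ÷ 3.6 = 29.4444 m/s.
a = μg = 0.2 × 9.8 = 1.960 m/s².
Reaction distance = 29.4444 × 1.87 = 55.061 m.
Braking distance = v²/(2a) = 866.973 / 3.920 = 221.167 m.
Total stopping distance = 55.061 + 221.167 = 276.228 m, vs 366 m available — it stops with 366 − 276.228 = 89.772 m to spare.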